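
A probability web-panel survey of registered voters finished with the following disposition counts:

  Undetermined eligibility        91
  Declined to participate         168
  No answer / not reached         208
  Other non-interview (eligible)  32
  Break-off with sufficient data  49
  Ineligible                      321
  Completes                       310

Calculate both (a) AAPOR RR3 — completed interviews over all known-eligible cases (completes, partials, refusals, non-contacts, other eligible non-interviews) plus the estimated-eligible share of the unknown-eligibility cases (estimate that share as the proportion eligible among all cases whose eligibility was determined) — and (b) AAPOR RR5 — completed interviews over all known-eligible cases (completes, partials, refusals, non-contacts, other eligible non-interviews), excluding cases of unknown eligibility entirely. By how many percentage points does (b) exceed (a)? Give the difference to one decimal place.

Numerator → 310
Determined eligible → 310 + 49 + 168 + 208 + 32 = 767
e = 767 / (767 + 321) = 767 / 1088 = 0.7050
Eligible share of unknowns → 0.7050 × 91 = 64.16
Denominator → 767 + 64.16 = 831.16
RR3 = 310 / 831.16 = 0.3730
Denominator → 310 + 49 + 168 + 208 + 32 = 767
RR5 = 310 / 767 = 0.4042
Difference = 40.42 − 37.30 = 3.12 percentage points

3.1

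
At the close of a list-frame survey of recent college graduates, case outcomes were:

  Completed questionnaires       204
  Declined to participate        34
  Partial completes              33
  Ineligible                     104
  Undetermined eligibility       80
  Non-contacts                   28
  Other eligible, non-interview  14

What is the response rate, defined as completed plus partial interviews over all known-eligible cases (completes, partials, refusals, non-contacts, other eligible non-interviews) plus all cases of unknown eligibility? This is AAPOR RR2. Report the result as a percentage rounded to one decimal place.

Top = 204 + 33 = 237
Denominator = 204 + 33 + 34 + 28 + 14 + 80 = 393
RR2 = 237 / 393 = 0.6031

60.3%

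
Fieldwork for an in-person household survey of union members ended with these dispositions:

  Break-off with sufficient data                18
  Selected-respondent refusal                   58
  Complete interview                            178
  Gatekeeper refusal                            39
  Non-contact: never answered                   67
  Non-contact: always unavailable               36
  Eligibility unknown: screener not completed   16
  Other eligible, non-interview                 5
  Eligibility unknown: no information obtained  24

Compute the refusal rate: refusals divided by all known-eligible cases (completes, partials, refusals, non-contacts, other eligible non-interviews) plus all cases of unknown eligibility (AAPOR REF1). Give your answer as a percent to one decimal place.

22.0%

Declined to participate = 39 + 58 = 97
No answer / not reached = 67 + 36 = 103
Unknown if eligible = 16 + 24 = 40
Numerator = 97
Denom = 178 + 18 + 97 + 103 + 5 + 40 = 441
REF1 = 97 / 441 = 0.2200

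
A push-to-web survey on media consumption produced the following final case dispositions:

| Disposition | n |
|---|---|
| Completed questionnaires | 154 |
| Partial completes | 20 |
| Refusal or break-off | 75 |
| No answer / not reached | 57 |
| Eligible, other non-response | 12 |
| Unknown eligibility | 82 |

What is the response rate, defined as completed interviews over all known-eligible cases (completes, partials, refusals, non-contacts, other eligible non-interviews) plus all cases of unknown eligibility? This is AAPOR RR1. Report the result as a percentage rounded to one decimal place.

38.5%

Numerator = 154
Base = 154 + 20 + 75 + 57 + 12 + 82 = 400
RR1 = 154 / 400 = 0.3850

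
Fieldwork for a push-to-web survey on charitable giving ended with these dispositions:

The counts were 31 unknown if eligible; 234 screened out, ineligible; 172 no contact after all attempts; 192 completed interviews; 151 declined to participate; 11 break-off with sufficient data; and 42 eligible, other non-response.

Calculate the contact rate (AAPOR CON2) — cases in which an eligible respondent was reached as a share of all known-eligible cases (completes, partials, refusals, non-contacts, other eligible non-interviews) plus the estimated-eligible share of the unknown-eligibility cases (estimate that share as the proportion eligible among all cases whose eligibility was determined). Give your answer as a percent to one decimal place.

Numerator = 192 + 11 + 151 + 42 = 396
Known eligible = 192 + 11 + 151 + 172 + 42 = 568
e = 568 / (568 + 234) = 568 / 802 = 0.7082
Eligible share of unknowns = 0.7082 × 31 = 21.95
Base = 568 + 21.95 = 589.95
CON2 = 396 / 589.95 = 0.6712

67.1%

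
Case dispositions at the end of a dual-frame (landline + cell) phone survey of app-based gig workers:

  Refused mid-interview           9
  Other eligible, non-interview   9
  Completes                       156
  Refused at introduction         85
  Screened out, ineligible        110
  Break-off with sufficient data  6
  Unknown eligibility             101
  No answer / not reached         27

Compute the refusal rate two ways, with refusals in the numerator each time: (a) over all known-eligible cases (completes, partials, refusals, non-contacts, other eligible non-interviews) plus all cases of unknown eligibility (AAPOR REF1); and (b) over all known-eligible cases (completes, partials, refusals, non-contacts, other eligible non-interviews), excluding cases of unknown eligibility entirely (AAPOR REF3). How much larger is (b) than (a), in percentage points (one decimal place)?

Refusal or break-off = 85 + 9 = 94
Top → 94
Base → 156 + 6 + 94 + 27 + 9 + 101 = 393
REF1 = 94 / 393 = 0.2392
Base → 156 + 6 + 94 + 27 + 9 = 292
REF3 = 94 / 292 = 0.3219
Difference = 32.19 − 23.92 = 8.27 percentage points

8.3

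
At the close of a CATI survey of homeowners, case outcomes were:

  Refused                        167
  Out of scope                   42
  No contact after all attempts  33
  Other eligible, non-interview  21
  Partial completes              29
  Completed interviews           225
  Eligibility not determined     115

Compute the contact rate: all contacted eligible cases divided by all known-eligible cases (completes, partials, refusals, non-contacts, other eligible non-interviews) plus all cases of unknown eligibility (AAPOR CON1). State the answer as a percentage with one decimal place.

74.9%

Num: 225 + 29 + 167 + 21 = 442
Denom: 225 + 29 + 167 + 33 + 21 + 115 = 590
CON1 = 442 / 590 = 0.7492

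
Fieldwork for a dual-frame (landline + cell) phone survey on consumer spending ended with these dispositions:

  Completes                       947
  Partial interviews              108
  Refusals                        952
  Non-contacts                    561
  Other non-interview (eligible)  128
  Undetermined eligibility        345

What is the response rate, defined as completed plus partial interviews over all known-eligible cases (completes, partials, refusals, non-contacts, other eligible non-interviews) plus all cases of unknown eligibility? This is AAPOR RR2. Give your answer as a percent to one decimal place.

Num = 947 + 108 = 1055
Denom = 947 + 108 + 952 + 561 + 128 + 345 = 3041
RR2 = 1055 / 3041 = 0.3469

34.7%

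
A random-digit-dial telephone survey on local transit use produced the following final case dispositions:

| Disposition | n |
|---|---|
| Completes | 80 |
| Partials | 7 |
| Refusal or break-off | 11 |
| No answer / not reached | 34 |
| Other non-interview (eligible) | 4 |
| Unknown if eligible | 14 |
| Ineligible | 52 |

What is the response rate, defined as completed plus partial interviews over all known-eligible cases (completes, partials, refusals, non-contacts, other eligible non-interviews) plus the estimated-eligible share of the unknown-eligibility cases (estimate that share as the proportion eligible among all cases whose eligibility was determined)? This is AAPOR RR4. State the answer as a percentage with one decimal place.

Num = 80 + 7 = 87
Known eligible = 80 + 7 + 11 + 34 + 4 = 136
e = 136 / (136 + 52) = 136 / 188 = 0.7234
e × U = 0.7234 × 14 = 10.13
Denom = 136 + 10.13 = 146.13
RR4 = 87 / 146.13 = 0.5954

59.5%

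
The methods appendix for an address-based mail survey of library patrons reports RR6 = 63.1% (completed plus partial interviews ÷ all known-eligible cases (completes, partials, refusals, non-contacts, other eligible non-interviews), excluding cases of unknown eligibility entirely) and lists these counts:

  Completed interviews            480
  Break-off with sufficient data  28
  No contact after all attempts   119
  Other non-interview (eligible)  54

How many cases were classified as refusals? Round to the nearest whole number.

Num: 480 + 28 = 508
RR6 = 508 / D = 0.631
D = 508 / 0.631 = 805.1
Remaining denominator categories sum to 681
refusals = 805.1 − 681 ≈ 124

124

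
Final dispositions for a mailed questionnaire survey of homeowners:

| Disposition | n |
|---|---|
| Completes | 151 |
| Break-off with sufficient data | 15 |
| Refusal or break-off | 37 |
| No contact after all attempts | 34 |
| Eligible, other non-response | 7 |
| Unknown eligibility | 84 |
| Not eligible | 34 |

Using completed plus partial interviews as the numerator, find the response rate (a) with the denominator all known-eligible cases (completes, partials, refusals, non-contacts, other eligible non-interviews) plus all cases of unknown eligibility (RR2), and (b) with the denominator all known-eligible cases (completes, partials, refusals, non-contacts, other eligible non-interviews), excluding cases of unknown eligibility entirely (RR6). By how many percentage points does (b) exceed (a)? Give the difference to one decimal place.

Numerator: 151 + 15 = 166
Base: 151 + 15 + 37 + 34 + 7 + 84 = 328
RR2 = 166 / 328 = 0.5061
Base: 151 + 15 + 37 + 34 + 7 = 244
RR6 = 166 / 244 = 0.6803
Difference = 68.03 − 50.61 = 17.42 percentage points

17.4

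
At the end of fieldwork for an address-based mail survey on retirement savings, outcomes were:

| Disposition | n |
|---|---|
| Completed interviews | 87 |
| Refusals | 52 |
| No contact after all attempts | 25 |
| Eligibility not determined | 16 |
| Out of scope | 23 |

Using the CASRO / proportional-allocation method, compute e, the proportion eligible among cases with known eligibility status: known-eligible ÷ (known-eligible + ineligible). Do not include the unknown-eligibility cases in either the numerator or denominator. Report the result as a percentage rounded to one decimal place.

Known eligible → 87 + 52 + 25 = 164
e = 164 / (164 + 23) = 164 / 187 = 0.8770

87.7%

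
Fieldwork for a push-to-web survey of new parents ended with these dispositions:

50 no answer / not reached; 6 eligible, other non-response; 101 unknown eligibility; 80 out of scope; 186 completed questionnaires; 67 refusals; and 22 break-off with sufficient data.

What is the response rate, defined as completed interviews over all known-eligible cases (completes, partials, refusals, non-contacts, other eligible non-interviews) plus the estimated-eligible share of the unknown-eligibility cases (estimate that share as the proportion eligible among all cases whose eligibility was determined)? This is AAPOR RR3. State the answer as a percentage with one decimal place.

Num: 186
Eligible (known): 186 + 22 + 67 + 50 + 6 = 331
e = 331 / (331 + 80) = 331 / 411 = 0.8054
Estimated eligible among unknowns: 0.8054 × 101 = 81.35
Denom: 331 + 81.35 = 412.35
RR3 = 186 / 412.35 = 0.4511

45.1%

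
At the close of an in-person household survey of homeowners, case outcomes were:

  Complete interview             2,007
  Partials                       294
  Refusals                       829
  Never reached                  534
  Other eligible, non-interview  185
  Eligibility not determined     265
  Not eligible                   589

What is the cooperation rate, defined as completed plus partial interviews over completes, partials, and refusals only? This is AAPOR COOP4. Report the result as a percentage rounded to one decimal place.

73.5%

Numerator = 2007 + 294 = 2301
Denominator = 2007 + 294 + 829 = 3130
COOP4 = 2301 / 3130 = 0.7351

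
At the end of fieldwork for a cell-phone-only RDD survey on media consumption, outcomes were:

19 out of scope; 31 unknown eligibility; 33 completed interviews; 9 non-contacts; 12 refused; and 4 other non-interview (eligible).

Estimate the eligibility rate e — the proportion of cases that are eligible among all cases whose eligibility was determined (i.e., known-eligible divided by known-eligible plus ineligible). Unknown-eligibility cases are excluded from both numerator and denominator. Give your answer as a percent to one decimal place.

75.3%

Determined eligible = 33 + 12 + 9 + 4 = 58
e = 58 / (58 + 19) = 58 / 77 = 0.7532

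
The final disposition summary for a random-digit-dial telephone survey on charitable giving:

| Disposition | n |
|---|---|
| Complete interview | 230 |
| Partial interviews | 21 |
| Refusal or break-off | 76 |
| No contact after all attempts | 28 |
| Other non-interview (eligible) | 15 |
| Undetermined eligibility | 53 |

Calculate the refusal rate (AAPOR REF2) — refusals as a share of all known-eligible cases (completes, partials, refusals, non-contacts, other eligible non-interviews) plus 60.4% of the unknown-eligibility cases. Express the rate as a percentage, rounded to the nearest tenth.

Numerator = 76
Known eligible = 230 + 21 + 76 + 28 + 15 = 370
Estimated eligible among unknowns = 0.6040 × 53 = 32.01
Denom = 370 + 32.01 = 402.01
REF2 = 76 / 402.01 = 0.1891

18.9%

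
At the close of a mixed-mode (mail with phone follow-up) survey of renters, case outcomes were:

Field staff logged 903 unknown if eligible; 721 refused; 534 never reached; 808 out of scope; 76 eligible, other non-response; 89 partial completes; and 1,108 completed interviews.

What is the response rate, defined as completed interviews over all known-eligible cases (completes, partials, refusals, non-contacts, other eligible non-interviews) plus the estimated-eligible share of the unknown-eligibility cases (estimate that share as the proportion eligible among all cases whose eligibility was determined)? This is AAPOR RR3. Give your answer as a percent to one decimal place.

Top = 1108
Known eligible = 1108 + 89 + 721 + 534 + 76 = 2528
e = 2528 / (2528 + 808) = 2528 / 3336 = 0.7578
Estimated eligible among unknowns = 0.7578 × 903 = 684.29
Denominator = 2528 + 684.29 = 3212.29
RR3 = 1108 / 3212.29 = 0.3449

34.5%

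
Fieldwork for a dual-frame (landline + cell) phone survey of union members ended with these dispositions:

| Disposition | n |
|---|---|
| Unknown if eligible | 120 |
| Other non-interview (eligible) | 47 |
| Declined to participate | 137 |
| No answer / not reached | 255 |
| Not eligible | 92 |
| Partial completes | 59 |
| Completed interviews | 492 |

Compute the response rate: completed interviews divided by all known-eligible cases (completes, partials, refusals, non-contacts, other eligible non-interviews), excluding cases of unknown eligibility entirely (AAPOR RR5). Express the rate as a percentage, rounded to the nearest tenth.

Numerator → 492
Base → 492 + 59 + 137 + 255 + 47 = 990
RR5 = 492 / 990 = 0.4970

49.7%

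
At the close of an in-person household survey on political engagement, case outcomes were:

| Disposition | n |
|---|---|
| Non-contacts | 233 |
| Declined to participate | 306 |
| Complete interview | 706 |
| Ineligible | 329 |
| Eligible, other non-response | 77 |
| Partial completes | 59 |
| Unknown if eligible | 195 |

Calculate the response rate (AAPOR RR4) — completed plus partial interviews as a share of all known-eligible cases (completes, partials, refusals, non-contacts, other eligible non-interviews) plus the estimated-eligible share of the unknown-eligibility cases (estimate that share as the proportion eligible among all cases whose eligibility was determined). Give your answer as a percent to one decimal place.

Top: 706 + 59 = 765
Determined eligible: 706 + 59 + 306 + 233 + 77 = 1381
e = 1381 / (1381 + 329) = 1381 / 1710 = 0.8076
e × U: 0.8076 × 195 = 157.48
Base: 1381 + 157.48 = 1538.48
RR4 = 765 / 1538.48 = 0.4972

49.7%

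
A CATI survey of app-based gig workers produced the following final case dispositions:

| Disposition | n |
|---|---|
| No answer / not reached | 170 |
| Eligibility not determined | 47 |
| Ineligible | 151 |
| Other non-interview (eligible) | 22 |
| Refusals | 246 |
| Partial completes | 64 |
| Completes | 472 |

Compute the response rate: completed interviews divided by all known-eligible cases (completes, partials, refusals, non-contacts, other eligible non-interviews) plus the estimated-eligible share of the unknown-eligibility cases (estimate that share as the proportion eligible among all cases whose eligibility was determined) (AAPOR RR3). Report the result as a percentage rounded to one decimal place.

46.5%

Numerator = 472
Eligible (known) = 472 + 64 + 246 + 170 + 22 = 974
e = 974 / (974 + 151) = 974 / 1125 = 0.8658
Eligible share of unknowns = 0.8658 × 47 = 40.69
Denominator = 974 + 40.69 = 1014.69
RR3 = 472 / 1014.69 = 0.4652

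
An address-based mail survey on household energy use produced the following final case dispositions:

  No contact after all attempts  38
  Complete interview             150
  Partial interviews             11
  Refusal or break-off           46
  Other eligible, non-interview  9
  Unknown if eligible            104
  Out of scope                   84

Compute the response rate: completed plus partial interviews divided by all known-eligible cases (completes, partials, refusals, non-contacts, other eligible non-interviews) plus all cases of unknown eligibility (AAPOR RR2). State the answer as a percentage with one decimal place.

Numerator: 150 + 11 = 161
Denom: 150 + 11 + 46 + 38 + 9 + 104 = 358
RR2 = 161 / 358 = 0.4497

45.0%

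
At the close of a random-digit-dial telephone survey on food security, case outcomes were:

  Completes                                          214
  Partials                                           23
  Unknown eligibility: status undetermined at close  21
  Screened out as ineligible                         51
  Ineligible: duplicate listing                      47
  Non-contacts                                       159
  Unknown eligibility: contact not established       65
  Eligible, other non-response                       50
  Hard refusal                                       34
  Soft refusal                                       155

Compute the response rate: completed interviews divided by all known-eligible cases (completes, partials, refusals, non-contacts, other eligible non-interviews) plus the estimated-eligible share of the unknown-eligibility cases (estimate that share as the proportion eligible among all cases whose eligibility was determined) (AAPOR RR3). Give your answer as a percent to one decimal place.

30.2%

Refusals = 34 + 155 = 189
Undetermined eligibility = 65 + 21 = 86
Not eligible = 51 + 47 = 98
Num → 214
Eligible (known) → 214 + 23 + 189 + 159 + 50 = 635
e = 635 / (635 + 98) = 635 / 733 = 0.8663
Eligible share of unknowns → 0.8663 × 86 = 74.50
Denom → 635 + 74.50 = 709.50
RR3 = 214 / 709.50 = 0.3016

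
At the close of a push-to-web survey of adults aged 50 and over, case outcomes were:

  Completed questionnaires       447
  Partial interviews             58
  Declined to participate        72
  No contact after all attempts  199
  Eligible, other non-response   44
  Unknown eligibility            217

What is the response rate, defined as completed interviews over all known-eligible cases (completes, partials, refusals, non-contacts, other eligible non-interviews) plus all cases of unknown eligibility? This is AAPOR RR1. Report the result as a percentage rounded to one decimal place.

Num: 447
Base: 447 + 58 + 72 + 199 + 44 + 217 = 1037
RR1 = 447 / 1037 = 0.4311

43.1%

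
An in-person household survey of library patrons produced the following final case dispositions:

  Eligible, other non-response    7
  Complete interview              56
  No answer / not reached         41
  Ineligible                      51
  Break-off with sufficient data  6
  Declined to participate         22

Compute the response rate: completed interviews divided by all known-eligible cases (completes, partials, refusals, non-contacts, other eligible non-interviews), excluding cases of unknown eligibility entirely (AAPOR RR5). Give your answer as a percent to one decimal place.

42.4%

Top: 56
Denominator: 56 + 6 + 22 + 41 + 7 = 132
RR5 = 56 / 132 = 0.4242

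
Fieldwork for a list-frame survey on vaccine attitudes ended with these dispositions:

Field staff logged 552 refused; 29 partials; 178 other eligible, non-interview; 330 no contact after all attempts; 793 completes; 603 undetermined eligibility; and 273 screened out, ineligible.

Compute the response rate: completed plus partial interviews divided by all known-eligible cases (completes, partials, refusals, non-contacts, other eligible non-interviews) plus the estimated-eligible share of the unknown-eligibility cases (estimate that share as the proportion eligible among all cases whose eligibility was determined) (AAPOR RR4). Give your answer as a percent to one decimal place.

Top = 793 + 29 = 822
Eligible (known) = 793 + 29 + 552 + 330 + 178 = 1882
e = 1882 / (1882 + 273) = 1882 / 2155 = 0.8733
Estimated eligible among unknowns = 0.8733 × 603 = 526.60
Denominator = 1882 + 526.60 = 2408.60
RR4 = 822 / 2408.60 = 0.3413

34.1%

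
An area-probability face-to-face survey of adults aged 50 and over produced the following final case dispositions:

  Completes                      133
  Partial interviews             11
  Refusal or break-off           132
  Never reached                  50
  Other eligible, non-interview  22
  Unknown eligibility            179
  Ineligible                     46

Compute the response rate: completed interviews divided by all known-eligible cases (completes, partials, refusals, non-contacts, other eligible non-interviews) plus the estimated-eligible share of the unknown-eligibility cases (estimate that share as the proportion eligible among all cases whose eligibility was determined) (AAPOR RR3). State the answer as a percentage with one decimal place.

26.3%

Numerator → 133
Known eligible → 133 + 11 + 132 + 50 + 22 = 348
e = 348 / (348 + 46) = 348 / 394 = 0.8832
Eligible share of unknowns → 0.8832 × 179 = 158.09
Base → 348 + 158.09 = 506.09
RR3 = 133 / 506.09 = 0.2628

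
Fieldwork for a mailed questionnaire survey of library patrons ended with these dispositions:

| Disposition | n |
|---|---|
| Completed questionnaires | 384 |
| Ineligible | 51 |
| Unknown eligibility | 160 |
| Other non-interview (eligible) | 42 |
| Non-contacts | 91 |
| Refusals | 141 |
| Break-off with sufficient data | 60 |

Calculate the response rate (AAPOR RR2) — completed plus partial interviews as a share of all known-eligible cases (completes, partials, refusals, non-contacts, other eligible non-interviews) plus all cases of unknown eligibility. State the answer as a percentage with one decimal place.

Top → 384 + 60 = 444
Denom → 384 + 60 + 141 + 91 + 42 + 160 = 878
RR2 = 444 / 878 = 0.5057

50.6%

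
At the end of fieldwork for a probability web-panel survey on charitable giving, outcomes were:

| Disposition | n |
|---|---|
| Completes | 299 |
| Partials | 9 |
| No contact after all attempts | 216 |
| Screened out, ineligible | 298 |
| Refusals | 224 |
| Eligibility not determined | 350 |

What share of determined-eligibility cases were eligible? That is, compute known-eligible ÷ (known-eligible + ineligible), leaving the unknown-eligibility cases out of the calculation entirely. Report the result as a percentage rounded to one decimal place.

71.5%

Eligible (known) = 299 + 9 + 224 + 216 = 748
e = 748 / (748 + 298) = 748 / 1046 = 0.7151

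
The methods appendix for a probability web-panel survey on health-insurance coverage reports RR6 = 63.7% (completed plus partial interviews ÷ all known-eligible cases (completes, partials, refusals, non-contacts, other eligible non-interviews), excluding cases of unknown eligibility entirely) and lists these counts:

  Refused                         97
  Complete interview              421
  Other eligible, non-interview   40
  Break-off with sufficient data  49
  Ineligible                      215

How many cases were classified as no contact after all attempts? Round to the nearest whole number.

131

Numerator = 421 + 49 = 470
RR6 = 470 / D = 0.637
D = 470 / 0.637 = 737.8
Remaining denominator categories sum to 607
no contact after all attempts = 737.8 − 607 ≈ 131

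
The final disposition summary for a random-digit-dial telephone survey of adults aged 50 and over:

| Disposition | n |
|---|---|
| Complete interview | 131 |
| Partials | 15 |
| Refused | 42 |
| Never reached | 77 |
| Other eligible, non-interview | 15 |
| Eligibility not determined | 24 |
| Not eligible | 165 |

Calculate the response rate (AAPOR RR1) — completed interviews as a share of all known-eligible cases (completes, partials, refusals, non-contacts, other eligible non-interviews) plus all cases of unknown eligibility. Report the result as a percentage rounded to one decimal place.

43.1%

Num → 131
Denom → 131 + 15 + 42 + 77 + 15 + 24 = 304
RR1 = 131 / 304 = 0.4309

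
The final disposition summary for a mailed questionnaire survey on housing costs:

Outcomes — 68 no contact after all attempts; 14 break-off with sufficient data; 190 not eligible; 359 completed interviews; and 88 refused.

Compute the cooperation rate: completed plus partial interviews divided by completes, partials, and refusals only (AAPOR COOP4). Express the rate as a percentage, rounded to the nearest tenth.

Num → 359 + 14 = 373
Base → 359 + 14 + 88 = 461
COOP4 = 373 / 461 = 0.8091

80.9%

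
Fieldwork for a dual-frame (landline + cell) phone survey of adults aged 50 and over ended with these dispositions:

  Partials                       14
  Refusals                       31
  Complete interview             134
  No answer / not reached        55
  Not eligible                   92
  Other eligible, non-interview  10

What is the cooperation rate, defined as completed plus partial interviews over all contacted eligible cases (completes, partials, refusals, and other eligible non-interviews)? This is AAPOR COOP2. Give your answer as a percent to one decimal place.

78.3%

Num = 134 + 14 = 148
Denom = 134 + 14 + 31 + 10 = 189
COOP2 = 148 / 189 = 0.7831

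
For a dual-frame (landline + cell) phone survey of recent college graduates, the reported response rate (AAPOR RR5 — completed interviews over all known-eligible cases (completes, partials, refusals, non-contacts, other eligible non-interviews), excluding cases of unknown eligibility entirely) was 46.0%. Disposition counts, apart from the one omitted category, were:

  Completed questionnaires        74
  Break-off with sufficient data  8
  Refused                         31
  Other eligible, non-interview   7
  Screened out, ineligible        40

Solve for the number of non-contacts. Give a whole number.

RR5 = 74 / D = 0.460
D = 74 / 0.460 = 160.9
Remaining denominator categories sum to 120
non-contacts = 160.9 − 120 ≈ 41

41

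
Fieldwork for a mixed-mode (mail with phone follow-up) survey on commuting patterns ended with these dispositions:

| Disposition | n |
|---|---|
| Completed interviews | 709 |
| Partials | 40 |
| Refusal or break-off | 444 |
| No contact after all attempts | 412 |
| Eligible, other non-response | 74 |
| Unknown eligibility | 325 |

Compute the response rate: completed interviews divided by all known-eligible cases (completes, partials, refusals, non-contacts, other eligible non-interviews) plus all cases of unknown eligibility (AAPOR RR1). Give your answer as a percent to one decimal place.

Num → 709
Denom → 709 + 40 + 444 + 412 + 74 + 325 = 2004
RR1 = 709 / 2004 = 0.3538

35.4%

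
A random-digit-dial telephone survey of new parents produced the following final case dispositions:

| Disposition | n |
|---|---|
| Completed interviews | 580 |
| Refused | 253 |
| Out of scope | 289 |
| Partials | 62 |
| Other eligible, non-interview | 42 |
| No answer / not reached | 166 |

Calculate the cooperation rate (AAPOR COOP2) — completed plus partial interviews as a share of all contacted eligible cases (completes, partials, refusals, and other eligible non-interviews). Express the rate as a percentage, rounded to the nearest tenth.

68.5%

Top → 580 + 62 = 642
Denominator → 580 + 62 + 253 + 42 = 937
COOP2 = 642 / 937 = 0.6852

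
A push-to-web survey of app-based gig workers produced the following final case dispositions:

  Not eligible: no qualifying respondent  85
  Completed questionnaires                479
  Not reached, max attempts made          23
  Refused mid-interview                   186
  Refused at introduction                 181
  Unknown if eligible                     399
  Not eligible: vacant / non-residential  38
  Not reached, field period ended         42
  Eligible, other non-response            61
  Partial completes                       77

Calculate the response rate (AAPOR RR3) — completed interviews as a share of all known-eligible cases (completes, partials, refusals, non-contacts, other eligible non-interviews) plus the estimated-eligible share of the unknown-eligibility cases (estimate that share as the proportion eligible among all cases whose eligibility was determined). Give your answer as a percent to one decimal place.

Declined to participate = 181 + 186 = 367
No answer / not reached = 42 + 23 = 65
Out of scope = 85 + 38 = 123
Num → 479
Eligible (known) → 479 + 77 + 367 + 65 + 61 = 1049
e = 1049 / (1049 + 123) = 1049 / 1172 = 0.8951
Estimated eligible among unknowns → 0.8951 × 399 = 357.14
Denominator → 1049 + 357.14 = 1406.14
RR3 = 479 / 1406.14 = 0.3406

34.1%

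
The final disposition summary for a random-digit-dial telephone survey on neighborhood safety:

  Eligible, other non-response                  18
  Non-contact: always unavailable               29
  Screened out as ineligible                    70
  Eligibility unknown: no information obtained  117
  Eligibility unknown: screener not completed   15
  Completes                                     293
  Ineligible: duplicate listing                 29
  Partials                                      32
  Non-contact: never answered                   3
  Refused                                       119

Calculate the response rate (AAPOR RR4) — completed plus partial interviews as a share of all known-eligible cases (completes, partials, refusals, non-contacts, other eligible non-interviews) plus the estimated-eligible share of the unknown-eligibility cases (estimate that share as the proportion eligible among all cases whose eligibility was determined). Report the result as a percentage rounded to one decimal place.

53.8%

No answer / not reached = 3 + 29 = 32
Eligibility not determined = 15 + 117 = 132
Not eligible = 70 + 29 = 99
Num = 293 + 32 = 325
Determined eligible = 293 + 32 + 119 + 32 + 18 = 494
e = 494 / (494 + 99) = 494 / 593 = 0.8331
Eligible share of unknowns = 0.8331 × 132 = 109.97
Denominator = 494 + 109.97 = 603.97
RR4 = 325 / 603.97 = 0.5381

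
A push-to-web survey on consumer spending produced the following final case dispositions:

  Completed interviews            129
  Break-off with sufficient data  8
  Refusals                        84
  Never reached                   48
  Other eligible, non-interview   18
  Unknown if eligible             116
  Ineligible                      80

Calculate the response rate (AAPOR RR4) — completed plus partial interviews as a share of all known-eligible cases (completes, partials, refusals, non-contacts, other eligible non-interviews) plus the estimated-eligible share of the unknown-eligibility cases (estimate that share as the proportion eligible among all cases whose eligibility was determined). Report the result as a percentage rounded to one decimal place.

36.3%

Num → 129 + 8 = 137
Known eligible → 129 + 8 + 84 + 48 + 18 = 287
e = 287 / (287 + 80) = 287 / 367 = 0.7820
Eligible share of unknowns → 0.7820 × 116 = 90.71
Denom → 287 + 90.71 = 377.71
RR4 = 137 / 377.71 = 0.3627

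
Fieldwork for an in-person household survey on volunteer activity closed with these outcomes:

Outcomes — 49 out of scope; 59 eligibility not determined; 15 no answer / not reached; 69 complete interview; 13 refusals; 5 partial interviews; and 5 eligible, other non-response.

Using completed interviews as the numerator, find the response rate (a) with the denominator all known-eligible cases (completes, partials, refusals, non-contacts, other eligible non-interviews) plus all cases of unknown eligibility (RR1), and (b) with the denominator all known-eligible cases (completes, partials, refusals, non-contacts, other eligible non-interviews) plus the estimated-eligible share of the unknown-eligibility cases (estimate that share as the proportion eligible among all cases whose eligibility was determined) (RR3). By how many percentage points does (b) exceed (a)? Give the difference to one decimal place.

Top: 69
Base: 69 + 5 + 13 + 15 + 5 + 59 = 166
RR1 = 69 / 166 = 0.4157
Eligible (known): 69 + 5 + 13 + 15 + 5 = 107
e = 107 / (107 + 49) = 107 / 156 = 0.6859
e × U: 0.6859 × 59 = 40.47
Base: 107 + 40.47 = 147.47
RR3 = 69 / 147.47 = 0.4679
Difference = 46.79 − 41.57 = 5.22 percentage points

5.2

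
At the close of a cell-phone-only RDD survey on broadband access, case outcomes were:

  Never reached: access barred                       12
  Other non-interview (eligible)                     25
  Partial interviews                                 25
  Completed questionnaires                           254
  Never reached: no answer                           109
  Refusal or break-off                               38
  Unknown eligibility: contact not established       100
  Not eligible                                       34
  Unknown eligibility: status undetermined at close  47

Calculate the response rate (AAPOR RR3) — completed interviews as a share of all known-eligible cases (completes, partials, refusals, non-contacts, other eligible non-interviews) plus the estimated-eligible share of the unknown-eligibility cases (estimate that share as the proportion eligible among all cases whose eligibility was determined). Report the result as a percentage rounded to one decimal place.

42.3%

Never reached = 109 + 12 = 121
Unknown eligibility = 100 + 47 = 147
Numerator → 254
Eligible (known) → 254 + 25 + 38 + 121 + 25 = 463
e = 463 / (463 + 34) = 463 / 497 = 0.9316
e × U → 0.9316 × 147 = 136.95
Base → 463 + 136.95 = 599.95
RR3 = 254 / 599.95 = 0.4234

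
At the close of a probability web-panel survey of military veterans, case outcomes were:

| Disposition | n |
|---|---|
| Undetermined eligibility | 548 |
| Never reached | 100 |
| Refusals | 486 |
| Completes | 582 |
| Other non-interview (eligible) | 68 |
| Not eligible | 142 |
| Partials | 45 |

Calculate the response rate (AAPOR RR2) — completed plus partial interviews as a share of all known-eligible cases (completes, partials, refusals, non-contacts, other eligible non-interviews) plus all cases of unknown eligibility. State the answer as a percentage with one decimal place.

Top = 582 + 45 = 627
Denominator = 582 + 45 + 486 + 100 + 68 + 548 = 1829
RR2 = 627 / 1829 = 0.3428

34.3%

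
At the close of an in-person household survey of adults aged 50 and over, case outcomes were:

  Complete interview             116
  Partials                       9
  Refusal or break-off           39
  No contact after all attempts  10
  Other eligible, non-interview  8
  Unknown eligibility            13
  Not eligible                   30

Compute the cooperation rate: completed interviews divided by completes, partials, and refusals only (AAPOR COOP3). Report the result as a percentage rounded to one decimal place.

Top → 116
Denom → 116 + 9 + 39 = 164
COOP3 = 116 / 164 = 0.7073

70.7%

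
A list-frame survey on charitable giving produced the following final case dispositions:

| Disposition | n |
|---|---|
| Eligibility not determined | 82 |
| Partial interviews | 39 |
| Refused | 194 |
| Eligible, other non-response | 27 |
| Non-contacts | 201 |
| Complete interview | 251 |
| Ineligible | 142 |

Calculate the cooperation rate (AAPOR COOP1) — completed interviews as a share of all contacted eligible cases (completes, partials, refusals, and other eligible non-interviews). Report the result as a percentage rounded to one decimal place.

49.1%

Num: 251
Denom: 251 + 39 + 194 + 27 = 511
COOP1 = 251 / 511 = 0.4912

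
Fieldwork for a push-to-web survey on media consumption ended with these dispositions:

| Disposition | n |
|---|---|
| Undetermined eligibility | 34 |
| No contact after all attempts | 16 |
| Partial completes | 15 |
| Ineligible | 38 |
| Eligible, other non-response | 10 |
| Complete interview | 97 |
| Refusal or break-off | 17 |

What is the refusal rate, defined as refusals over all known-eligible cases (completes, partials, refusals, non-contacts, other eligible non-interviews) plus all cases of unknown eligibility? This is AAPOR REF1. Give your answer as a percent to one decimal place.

Numerator = 17
Base = 97 + 15 + 17 + 16 + 10 + 34 = 189
REF1 = 17 / 189 = 0.0899

9.0%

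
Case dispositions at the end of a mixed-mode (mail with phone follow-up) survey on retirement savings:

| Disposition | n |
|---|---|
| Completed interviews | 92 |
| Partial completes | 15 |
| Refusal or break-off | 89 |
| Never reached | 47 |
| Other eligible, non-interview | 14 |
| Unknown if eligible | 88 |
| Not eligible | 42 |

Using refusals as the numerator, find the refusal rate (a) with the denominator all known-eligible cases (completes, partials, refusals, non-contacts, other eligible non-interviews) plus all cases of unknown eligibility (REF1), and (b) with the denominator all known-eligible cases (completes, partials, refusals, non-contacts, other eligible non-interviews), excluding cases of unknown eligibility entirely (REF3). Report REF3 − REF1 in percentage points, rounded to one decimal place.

8.8

Top = 89
Base = 92 + 15 + 89 + 47 + 14 + 88 = 345
REF1 = 89 / 345 = 0.2580
Base = 92 + 15 + 89 + 47 + 14 = 257
REF3 = 89 / 257 = 0.3463
Difference = 34.63 − 25.80 = 8.83 percentage points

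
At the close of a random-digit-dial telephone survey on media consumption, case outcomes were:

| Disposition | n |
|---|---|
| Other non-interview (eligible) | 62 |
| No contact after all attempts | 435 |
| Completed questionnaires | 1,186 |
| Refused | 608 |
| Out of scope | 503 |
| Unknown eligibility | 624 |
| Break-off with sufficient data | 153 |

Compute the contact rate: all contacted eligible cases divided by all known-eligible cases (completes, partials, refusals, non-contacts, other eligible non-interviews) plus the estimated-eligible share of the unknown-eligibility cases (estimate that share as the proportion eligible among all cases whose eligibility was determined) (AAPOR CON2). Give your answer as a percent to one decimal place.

67.8%

Numerator = 1186 + 153 + 608 + 62 = 2009
Eligible (known) = 1186 + 153 + 608 + 435 + 62 = 2444
e = 2444 / (2444 + 503) = 2444 / 2947 = 0.8293
Estimated eligible among unknowns = 0.8293 × 624 = 517.48
Base = 2444 + 517.48 = 2961.48
CON2 = 2009 / 2961.48 = 0.6784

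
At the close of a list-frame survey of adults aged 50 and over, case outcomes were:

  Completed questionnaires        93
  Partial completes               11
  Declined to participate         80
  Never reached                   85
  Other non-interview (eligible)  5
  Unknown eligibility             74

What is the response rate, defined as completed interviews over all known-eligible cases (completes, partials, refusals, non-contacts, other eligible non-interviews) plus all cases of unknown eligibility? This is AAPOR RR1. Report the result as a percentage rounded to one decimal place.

Numerator = 93
Denominator = 93 + 11 + 80 + 85 + 5 + 74 = 348
RR1 = 93 / 348 = 0.2672

26.7%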